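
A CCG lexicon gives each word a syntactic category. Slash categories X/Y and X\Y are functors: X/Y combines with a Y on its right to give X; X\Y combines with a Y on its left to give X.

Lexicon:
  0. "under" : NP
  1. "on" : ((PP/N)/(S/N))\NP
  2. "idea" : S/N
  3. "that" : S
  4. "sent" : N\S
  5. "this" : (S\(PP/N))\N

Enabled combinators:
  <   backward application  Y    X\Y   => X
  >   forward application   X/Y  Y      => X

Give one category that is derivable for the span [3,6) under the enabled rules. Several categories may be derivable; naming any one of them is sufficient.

[0,6] S   <
  [0,3] PP/N   >
    [0,2] (PP/N)/(S/N)   <
      [0,1] "under" : NP
      [1,2] "on" : ((PP/N)/(S/N))\NP
    [2,3] "idea" : S/N
  [3,6] S\(PP/N)   <
    [3,5] N   <
      [3,4] "that" : S
      [4,5] "sent" : N\S
    [5,6] "this" : (S\(PP/N))\N

S\(PP/N)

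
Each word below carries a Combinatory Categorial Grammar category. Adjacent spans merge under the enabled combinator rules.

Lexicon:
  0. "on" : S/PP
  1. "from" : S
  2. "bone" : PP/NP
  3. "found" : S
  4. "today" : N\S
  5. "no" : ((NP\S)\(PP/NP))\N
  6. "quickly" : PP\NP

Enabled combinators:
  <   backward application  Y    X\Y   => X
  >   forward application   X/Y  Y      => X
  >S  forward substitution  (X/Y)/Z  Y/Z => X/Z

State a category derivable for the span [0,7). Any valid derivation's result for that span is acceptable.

[0,7] S   >
  [0,1] "on" : S/PP
  [1,7] PP   <
    [1,6] NP   <
      [1,2] "from" : S
      [2,6] NP\S   <
        [2,3] "bone" : PP/NP
        [3,6] (NP\S)\(PP/NP)   <
          [3,5] N   <
            [3,4] "found" : S
            [4,5] "today" : N\S
          [5,6] "no" : ((NP\S)\(PP/NP))\N
    [6,7] "quickly" : PP\NP

S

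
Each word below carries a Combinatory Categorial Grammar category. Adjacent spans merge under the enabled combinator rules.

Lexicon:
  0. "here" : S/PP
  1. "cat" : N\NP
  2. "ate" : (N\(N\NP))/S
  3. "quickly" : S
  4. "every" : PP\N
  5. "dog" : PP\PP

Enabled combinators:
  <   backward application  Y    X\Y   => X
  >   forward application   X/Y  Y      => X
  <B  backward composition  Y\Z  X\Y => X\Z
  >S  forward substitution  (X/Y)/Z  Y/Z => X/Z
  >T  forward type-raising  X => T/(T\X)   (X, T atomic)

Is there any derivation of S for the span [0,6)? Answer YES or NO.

[0,6] S   >
  [0,1] "here" : S/PP
  [1,6] PP   <
    [1,4] N   <
      [1,2] "cat" : N\NP
      [2,4] N\(N\NP)   >
        [2,3] "ate" : (N\(N\NP))/S
        [3,4] "quickly" : S
    [4,6] PP\N   <B
      [4,5] "every" : PP\N
      [5,6] "dog" : PP\PP

YES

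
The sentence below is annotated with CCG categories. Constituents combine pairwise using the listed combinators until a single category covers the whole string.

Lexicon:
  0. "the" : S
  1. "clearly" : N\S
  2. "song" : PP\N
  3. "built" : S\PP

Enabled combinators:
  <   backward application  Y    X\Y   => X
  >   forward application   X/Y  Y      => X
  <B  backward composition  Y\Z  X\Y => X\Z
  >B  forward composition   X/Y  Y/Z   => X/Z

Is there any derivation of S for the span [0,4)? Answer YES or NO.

YES

[0,4] S   <
  [0,3] PP   <
    [0,2] N   <
      [0,1] "the" : S
      [1,2] "clearly" : N\S
    [2,3] "song" : PP\N
  [3,4] "built" : S\PP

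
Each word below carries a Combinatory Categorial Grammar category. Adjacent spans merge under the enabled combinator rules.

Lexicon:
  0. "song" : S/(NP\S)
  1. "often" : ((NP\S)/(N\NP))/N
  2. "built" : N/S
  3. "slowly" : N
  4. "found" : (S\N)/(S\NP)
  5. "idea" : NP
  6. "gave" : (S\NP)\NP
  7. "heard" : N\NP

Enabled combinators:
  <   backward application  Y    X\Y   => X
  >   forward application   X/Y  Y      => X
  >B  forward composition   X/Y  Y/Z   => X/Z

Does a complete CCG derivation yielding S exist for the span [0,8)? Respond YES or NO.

[0,8] S   >
  [0,1] "song" : S/(NP\S)
  [1,8] NP\S   >
    [1,7] (NP\S)/(N\NP)   >
      [1,2] "often" : ((NP\S)/(N\NP))/N
      [2,7] N   >
        [2,3] "built" : N/S
        [3,7] S   <
          [3,4] "slowly" : N
          [4,7] S\N   >
            [4,5] "found" : (S\N)/(S\NP)
            [5,7] S\NP   <
              [5,6] "idea" : NP
              [6,7] "gave" : (S\NP)\NP
    [7,8] "heard" : N\NP

YES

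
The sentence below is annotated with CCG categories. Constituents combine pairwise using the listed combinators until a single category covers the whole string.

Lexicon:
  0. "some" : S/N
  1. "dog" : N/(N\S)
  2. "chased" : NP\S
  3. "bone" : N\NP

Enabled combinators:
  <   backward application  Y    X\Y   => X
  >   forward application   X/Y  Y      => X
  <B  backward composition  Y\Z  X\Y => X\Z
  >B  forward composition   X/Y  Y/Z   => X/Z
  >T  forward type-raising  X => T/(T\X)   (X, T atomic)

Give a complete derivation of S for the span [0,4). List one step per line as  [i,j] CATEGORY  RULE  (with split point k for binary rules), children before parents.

[0,1] S/N  lex  "some"
[1,2] N/(N\S)  lex  "dog"
[2,3] NP\S  lex  "chased"
[3,4] N\NP  lex  "bone"
[2,4] N\S  <B  k=3
[1,4] N  >  k=2
[0,4] S  >  k=1

[0,4] S   >
  [0,1] "some" : S/N
  [1,4] N   >
    [1,2] "dog" : N/(N\S)
    [2,4] N\S   <B
      [2,3] "chased" : NP\S
      [3,4] "bone" : N\NP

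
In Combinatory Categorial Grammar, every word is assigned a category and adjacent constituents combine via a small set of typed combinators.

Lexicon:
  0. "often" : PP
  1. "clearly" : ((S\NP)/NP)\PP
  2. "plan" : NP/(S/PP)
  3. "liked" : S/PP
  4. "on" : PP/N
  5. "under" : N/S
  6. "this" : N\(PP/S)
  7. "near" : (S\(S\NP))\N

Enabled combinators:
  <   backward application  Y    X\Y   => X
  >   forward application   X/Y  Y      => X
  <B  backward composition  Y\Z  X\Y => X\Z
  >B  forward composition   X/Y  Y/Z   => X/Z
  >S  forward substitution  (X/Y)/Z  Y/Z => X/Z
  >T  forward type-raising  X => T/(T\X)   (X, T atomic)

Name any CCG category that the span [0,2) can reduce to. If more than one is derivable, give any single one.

(S\NP)/NP

[0,8] S   <
  [0,4] S\NP   >
    [0,2] (S\NP)/NP   <
      [0,1] "often" : PP
      [1,2] "clearly" : ((S\NP)/NP)\PP
    [2,4] NP   >
      [2,3] "plan" : NP/(S/PP)
      [3,4] "liked" : S/PP
  [4,8] S\(S\NP)   <
    [4,7] N   <
      [4,6] PP/S   >B
        [4,5] "on" : PP/N
        [5,6] "under" : N/S
      [6,7] "this" : N\(PP/S)
    [7,8] "near" : (S\(S\NP))\N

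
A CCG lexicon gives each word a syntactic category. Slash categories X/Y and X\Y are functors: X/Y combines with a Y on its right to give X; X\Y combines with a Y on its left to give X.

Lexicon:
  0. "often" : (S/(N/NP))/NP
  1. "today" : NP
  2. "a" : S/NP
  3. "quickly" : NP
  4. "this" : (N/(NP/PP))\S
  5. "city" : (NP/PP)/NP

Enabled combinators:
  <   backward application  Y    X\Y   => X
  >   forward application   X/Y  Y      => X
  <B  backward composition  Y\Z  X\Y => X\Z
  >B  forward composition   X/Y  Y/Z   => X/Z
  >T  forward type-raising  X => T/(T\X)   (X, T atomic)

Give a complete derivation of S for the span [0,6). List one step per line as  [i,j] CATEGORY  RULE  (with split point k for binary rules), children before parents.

[0,1] (S/(N/NP))/NP  lex  "often"
[1,2] NP  lex  "today"
[0,2] S/(N/NP)  >  k=1
[2,3] S/NP  lex  "a"
[3,4] NP  lex  "quickly"
[2,4] S  >  k=3
[4,5] (N/(NP/PP))\S  lex  "this"
[2,5] N/(NP/PP)  <  k=4
[5,6] (NP/PP)/NP  lex  "city"
[2,6] N/NP  >B  k=5
[0,6] S  >  k=2

[0,6] S   >
  [0,2] S/(N/NP)   >
    [0,1] "often" : (S/(N/NP))/NP
    [1,2] "today" : NP
  [2,6] N/NP   >B
    [2,5] N/(NP/PP)   <
      [2,4] S   >
        [2,3] "a" : S/NP
        [3,4] "quickly" : NP
      [4,5] "this" : (N/(NP/PP))\S
    [5,6] "city" : (NP/PP)/NP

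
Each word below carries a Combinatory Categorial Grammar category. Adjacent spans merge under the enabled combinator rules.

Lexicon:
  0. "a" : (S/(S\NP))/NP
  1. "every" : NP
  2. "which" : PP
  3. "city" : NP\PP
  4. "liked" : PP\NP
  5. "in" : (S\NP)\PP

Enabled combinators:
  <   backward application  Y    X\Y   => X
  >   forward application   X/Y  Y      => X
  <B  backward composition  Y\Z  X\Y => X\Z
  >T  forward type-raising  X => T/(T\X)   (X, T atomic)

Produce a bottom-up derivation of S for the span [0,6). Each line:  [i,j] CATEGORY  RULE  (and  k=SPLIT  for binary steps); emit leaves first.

[0,1] (S/(S\NP))/NP  lex  "a"
[1,2] NP  lex  "every"
[0,2] S/(S\NP)  >  k=1
[2,3] PP  lex  "which"
[2,3] NP/(NP\PP)  >T
[3,4] NP\PP  lex  "city"
[2,4] NP  >  k=3
[4,5] PP\NP  lex  "liked"
[2,5] PP  <  k=4
[5,6] (S\NP)\PP  lex  "in"
[2,6] S\NP  <  k=5
[0,6] S  >  k=2

[0,6] S   >
  [0,2] S/(S\NP)   >
    [0,1] "a" : (S/(S\NP))/NP
    [1,2] "every" : NP
  [2,6] S\NP   <
    [2,5] PP   <
      [2,4] NP   >
        [2,3] NP/(NP\PP)   >T
          [2,3] "which" : PP
        [3,4] "city" : NP\PP
      [4,5] "liked" : PP\NP
    [5,6] "in" : (S\NP)\PP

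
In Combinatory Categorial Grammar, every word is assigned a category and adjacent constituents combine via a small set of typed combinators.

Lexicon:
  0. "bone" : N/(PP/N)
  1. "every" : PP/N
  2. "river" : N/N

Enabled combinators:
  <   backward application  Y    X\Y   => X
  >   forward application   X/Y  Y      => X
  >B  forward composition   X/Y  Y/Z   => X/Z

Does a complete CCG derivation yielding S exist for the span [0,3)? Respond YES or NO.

N/(PP/N) PP/N N/N
CKY chart[0,3] = {N}; S ∉ chart

NO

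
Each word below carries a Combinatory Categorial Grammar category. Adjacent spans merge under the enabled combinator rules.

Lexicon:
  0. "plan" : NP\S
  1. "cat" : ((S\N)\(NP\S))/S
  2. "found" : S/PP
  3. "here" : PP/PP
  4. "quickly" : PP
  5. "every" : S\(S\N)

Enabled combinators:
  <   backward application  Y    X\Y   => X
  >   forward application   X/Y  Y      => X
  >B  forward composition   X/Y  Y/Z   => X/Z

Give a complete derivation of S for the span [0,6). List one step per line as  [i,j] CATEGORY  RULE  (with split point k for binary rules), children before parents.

[0,6] S   <
  [0,5] S\N   <
    [0,1] "plan" : NP\S
    [1,5] (S\N)\(NP\S)   >
      [1,2] "cat" : ((S\N)\(NP\S))/S
      [2,5] S   >
        [2,4] S/PP   >B
          [2,3] "found" : S/PP
          [3,4] "here" : PP/PP
        [4,5] "quickly" : PP
  [5,6] "every" : S\(S\N)

[0,1] NP\S  lex  "plan"
[1,2] ((S\N)\(NP\S))/S  lex  "cat"
[2,3] S/PP  lex  "found"
[3,4] PP/PP  lex  "here"
[2,4] S/PP  >B  k=3
[4,5] PP  lex  "quickly"
[2,5] S  >  k=4
[1,5] (S\N)\(NP\S)  >  k=2
[0,5] S\N  <  k=1
[5,6] S\(S\N)  lex  "every"
[0,6] S  <  k=5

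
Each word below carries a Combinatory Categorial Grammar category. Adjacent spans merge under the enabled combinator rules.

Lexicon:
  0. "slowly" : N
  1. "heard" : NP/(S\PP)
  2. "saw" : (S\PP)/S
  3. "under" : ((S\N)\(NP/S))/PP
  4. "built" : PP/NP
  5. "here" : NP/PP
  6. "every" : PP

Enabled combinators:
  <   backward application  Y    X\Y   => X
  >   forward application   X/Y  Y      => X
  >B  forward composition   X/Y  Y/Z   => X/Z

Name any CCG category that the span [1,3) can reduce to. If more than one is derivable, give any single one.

NP/S

[0,7] S   <
  [0,1] "slowly" : N
  [1,7] S\N   <
    [1,3] NP/S   >B
      [1,2] "heard" : NP/(S\PP)
      [2,3] "saw" : (S\PP)/S
    [3,7] (S\N)\(NP/S)   >
      [3,4] "under" : ((S\N)\(NP/S))/PP
      [4,7] PP   >
        [4,5] "built" : PP/NP
        [5,7] NP   >
          [5,6] "here" : NP/PP
          [6,7] "every" : PP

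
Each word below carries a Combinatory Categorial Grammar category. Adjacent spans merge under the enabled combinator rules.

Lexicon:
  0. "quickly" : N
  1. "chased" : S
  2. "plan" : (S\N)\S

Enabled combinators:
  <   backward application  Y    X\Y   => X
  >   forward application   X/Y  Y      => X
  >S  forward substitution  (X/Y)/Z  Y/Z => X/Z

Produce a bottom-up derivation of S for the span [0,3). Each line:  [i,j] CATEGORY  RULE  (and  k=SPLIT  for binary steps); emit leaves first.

[0,3] S   <
  [0,1] "quickly" : N
  [1,3] S\N   <
    [1,2] "chased" : S
    [2,3] "plan" : (S\N)\S

[0,1] N  lex  "quickly"
[1,2] S  lex  "chased"
[2,3] (S\N)\S  lex  "plan"
[1,3] S\N  <  k=2
[0,3] S  <  k=1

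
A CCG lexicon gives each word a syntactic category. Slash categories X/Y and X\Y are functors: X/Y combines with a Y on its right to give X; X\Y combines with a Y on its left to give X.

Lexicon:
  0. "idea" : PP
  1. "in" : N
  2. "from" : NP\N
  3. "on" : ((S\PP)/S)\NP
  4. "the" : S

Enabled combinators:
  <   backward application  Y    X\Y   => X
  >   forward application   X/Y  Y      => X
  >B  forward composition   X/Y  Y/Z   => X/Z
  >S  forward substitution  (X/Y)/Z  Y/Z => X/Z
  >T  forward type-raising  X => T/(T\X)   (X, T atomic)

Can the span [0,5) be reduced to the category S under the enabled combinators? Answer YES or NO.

YES

[0,5] S   <
  [0,1] "idea" : PP
  [1,5] S\PP   >
    [1,4] (S\PP)/S   <
      [1,3] NP   >
        [1,2] NP/(NP\N)   >T
          [1,2] "in" : N
        [2,3] "from" : NP\N
      [3,4] "on" : ((S\PP)/S)\NP
    [4,5] "the" : S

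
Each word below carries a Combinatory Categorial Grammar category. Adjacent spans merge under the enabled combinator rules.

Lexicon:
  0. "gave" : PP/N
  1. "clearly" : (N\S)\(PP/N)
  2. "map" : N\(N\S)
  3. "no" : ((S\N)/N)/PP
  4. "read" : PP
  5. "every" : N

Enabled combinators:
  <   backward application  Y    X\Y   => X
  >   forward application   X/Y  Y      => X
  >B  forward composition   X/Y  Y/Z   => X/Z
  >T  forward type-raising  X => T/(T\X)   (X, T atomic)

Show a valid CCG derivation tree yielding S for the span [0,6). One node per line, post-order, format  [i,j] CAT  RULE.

[0,1] PP/N  lex  "gave"
[1,2] (N\S)\(PP/N)  lex  "clearly"
[0,2] N\S  <  k=1
[2,3] N\(N\S)  lex  "map"
[0,3] N  <  k=2
[3,4] ((S\N)/N)/PP  lex  "no"
[4,5] PP  lex  "read"
[3,5] (S\N)/N  >  k=4
[5,6] N  lex  "every"
[3,6] S\N  >  k=5
[0,6] S  <  k=3

[0,6] S   <
  [0,3] N   <
    [0,2] N\S   <
      [0,1] "gave" : PP/N
      [1,2] "clearly" : (N\S)\(PP/N)
    [2,3] "map" : N\(N\S)
  [3,6] S\N   >
    [3,5] (S\N)/N   >
      [3,4] "no" : ((S\N)/N)/PP
      [4,5] "read" : PP
    [5,6] "every" : N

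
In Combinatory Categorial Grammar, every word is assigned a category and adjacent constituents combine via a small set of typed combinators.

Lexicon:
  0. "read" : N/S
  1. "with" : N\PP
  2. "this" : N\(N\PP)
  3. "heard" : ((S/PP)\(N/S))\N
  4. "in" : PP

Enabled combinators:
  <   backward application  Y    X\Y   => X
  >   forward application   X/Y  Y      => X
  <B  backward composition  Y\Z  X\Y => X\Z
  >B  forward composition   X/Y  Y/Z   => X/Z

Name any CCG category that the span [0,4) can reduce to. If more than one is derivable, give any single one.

S/PP

[0,5] S   >
  [0,4] S/PP   <
    [0,1] "read" : N/S
    [1,4] (S/PP)\(N/S)   <
      [1,3] N   <
        [1,2] "with" : N\PP
        [2,3] "this" : N\(N\PP)
      [3,4] "heard" : ((S/PP)\(N/S))\N
  [4,5] "in" : PP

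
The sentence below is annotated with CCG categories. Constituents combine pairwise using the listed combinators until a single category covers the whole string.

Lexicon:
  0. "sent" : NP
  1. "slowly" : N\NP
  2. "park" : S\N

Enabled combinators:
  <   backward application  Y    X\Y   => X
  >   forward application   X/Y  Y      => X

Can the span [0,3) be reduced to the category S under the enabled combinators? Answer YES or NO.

[0,3] S   <
  [0,2] N   <
    [0,1] "sent" : NP
    [1,2] "slowly" : N\NP
  [2,3] "park" : S\N

YES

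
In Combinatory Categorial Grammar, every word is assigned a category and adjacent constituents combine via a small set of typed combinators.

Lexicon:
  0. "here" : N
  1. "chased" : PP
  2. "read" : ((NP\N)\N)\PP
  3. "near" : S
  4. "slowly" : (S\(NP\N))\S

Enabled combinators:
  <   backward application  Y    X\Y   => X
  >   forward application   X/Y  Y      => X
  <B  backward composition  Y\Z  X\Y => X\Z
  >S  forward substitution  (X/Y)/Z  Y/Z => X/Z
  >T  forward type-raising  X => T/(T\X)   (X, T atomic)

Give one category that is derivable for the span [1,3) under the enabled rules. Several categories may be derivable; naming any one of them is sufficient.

(NP\N)\N

[0,5] S   <
  [0,3] NP\N   <
    [0,1] "here" : N
    [1,3] (NP\N)\N   <
      [1,2] "chased" : PP
      [2,3] "read" : ((NP\N)\N)\PP
  [3,5] S\(NP\N)   <
    [3,4] "near" : S
    [4,5] "slowly" : (S\(NP\N))\S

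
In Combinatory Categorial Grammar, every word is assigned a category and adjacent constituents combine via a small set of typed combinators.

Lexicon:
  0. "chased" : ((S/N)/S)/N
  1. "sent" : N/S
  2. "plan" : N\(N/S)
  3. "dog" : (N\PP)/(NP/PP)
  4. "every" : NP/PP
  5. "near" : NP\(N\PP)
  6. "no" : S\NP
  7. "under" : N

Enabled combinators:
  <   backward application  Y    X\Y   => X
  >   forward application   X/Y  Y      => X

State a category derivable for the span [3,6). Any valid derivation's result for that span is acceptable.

[0,8] S   >
  [0,7] S/N   >
    [0,3] (S/N)/S   >
      [0,1] "chased" : ((S/N)/S)/N
      [1,3] N   <
        [1,2] "sent" : N/S
        [2,3] "plan" : N\(N/S)
    [3,7] S   <
      [3,6] NP   <
        [3,5] N\PP   >
          [3,4] "dog" : (N\PP)/(NP/PP)
          [4,5] "every" : NP/PP
        [5,6] "near" : NP\(N\PP)
      [6,7] "no" : S\NP
  [7,8] "under" : N

NP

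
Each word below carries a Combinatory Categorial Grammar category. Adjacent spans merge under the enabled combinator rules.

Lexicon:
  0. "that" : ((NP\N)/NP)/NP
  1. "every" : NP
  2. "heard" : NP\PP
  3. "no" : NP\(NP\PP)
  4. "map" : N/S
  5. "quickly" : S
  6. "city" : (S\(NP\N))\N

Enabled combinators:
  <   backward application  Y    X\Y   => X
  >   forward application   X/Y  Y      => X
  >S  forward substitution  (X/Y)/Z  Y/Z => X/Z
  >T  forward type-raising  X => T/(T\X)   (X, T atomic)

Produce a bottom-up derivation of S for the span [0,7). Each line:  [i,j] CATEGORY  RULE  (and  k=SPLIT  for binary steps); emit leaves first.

[0,7] S   <
  [0,4] NP\N   >
    [0,2] (NP\N)/NP   >
      [0,1] "that" : ((NP\N)/NP)/NP
      [1,2] "every" : NP
    [2,4] NP   <
      [2,3] "heard" : NP\PP
      [3,4] "no" : NP\(NP\PP)
  [4,7] S\(NP\N)   <
    [4,6] N   >
      [4,5] "map" : N/S
      [5,6] "quickly" : S
    [6,7] "city" : (S\(NP\N))\N

[0,1] ((NP\N)/NP)/NP  lex  "that"
[1,2] NP  lex  "every"
[0,2] (NP\N)/NP  >  k=1
[2,3] NP\PP  lex  "heard"
[3,4] NP\(NP\PP)  lex  "no"
[2,4] NP  <  k=3
[0,4] NP\N  >  k=2
[4,5] N/S  lex  "map"
[5,6] S  lex  "quickly"
[4,6] N  >  k=5
[6,7] (S\(NP\N))\N  lex  "city"
[4,7] S\(NP\N)  <  k=6
[0,7] S  <  k=4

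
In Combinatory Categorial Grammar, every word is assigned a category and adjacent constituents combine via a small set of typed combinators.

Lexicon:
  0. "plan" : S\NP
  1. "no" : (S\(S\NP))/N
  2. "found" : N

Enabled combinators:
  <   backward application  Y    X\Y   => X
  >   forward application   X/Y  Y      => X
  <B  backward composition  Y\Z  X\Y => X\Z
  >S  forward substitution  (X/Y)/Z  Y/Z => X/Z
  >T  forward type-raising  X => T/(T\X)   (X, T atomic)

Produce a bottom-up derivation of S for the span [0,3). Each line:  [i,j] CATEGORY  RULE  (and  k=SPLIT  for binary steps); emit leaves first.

[0,3] S   <
  [0,1] "plan" : S\NP
  [1,3] S\(S\NP)   >
    [1,2] "no" : (S\(S\NP))/N
    [2,3] "found" : N

[0,1] S\NP  lex  "plan"
[1,2] (S\(S\NP))/N  lex  "no"
[2,3] N  lex  "found"
[1,3] S\(S\NP)  >  k=2
[0,3] S  <  k=1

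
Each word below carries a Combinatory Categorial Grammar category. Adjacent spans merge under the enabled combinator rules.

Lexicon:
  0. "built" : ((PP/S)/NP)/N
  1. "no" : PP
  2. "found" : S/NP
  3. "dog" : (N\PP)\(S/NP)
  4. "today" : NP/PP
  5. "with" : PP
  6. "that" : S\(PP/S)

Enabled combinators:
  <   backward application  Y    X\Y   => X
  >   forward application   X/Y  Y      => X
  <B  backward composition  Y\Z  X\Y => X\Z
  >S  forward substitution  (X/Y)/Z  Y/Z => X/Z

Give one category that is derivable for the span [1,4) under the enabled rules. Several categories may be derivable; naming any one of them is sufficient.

N

[0,7] S   <
  [0,6] PP/S   >
    [0,4] (PP/S)/NP   >
      [0,1] "built" : ((PP/S)/NP)/N
      [1,4] N   <
        [1,2] "no" : PP
        [2,4] N\PP   <
          [2,3] "found" : S/NP
          [3,4] "dog" : (N\PP)\(S/NP)
    [4,6] NP   >
      [4,5] "today" : NP/PP
      [5,6] "with" : PP
  [6,7] "that" : S\(PP/S)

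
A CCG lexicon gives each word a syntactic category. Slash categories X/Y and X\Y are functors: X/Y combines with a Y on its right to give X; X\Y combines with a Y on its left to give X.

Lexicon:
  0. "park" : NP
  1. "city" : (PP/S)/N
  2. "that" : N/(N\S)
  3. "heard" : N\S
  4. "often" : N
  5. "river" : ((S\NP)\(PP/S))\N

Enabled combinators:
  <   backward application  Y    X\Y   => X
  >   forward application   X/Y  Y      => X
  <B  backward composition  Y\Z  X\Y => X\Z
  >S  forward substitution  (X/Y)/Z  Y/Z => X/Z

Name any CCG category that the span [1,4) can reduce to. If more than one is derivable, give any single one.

[0,6] S   <
  [0,1] "park" : NP
  [1,6] S\NP   <
    [1,4] PP/S   >
      [1,2] "city" : (PP/S)/N
      [2,4] N   >
        [2,3] "that" : N/(N\S)
        [3,4] "heard" : N\S
    [4,6] (S\NP)\(PP/S)   <
      [4,5] "often" : N
      [5,6] "river" : ((S\NP)\(PP/S))\N

PP/S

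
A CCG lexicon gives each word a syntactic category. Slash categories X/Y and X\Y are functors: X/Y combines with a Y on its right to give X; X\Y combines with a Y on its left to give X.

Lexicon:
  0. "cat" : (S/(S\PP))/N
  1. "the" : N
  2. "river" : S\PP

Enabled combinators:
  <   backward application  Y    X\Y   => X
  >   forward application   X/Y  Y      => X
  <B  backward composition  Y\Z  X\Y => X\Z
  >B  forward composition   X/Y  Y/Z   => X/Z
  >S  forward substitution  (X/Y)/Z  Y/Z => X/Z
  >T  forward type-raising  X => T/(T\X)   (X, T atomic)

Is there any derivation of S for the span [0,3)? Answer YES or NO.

YES

[0,3] S   >
  [0,2] S/(S\PP)   >
    [0,1] "cat" : (S/(S\PP))/N
    [1,2] "the" : N
  [2,3] "river" : S\PP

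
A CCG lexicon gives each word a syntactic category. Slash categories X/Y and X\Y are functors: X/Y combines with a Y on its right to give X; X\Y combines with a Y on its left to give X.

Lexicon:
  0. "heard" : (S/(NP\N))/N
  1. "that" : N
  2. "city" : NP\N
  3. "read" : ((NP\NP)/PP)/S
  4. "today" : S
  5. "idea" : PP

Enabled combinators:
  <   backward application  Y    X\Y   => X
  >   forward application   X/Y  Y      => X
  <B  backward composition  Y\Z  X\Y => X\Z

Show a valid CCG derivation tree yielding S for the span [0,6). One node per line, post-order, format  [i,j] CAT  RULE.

[0,1] (S/(NP\N))/N  lex  "heard"
[1,2] N  lex  "that"
[0,2] S/(NP\N)  >  k=1
[2,3] NP\N  lex  "city"
[3,4] ((NP\NP)/PP)/S  lex  "read"
[4,5] S  lex  "today"
[3,5] (NP\NP)/PP  >  k=4
[5,6] PP  lex  "idea"
[3,6] NP\NP  >  k=5
[2,6] NP\N  <B  k=3
[0,6] S  >  k=2

[0,6] S   >
  [0,2] S/(NP\N)   >
    [0,1] "heard" : (S/(NP\N))/N
    [1,2] "that" : N
  [2,6] NP\N   <B
    [2,3] "city" : NP\N
    [3,6] NP\NP   >
      [3,5] (NP\NP)/PP   >
        [3,4] "read" : ((NP\NP)/PP)/S
        [4,5] "today" : S
      [5,6] "idea" : PP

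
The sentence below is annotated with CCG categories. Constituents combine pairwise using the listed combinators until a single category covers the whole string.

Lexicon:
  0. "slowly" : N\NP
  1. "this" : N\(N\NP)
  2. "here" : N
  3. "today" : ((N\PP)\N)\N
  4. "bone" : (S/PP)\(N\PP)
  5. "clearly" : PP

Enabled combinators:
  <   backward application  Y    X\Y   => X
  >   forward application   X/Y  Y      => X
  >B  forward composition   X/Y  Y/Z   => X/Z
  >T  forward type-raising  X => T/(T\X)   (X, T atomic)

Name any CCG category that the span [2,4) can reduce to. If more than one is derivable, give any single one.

[0,6] S   >
  [0,5] S/PP   <
    [0,4] N\PP   <
      [0,2] N   <
        [0,1] "slowly" : N\NP
        [1,2] "this" : N\(N\NP)
      [2,4] (N\PP)\N   <
        [2,3] "here" : N
        [3,4] "today" : ((N\PP)\N)\N
    [4,5] "bone" : (S/PP)\(N\PP)
  [5,6] "clearly" : PP

(N\PP)\N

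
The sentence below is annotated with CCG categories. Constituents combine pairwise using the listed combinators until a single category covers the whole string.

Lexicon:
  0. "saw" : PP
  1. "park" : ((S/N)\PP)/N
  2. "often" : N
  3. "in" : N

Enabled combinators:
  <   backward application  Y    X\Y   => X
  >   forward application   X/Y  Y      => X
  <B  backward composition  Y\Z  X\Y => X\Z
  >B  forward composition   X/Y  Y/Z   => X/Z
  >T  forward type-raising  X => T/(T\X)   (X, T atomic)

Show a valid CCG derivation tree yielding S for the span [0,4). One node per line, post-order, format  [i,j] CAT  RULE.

[0,4] S   >
  [0,3] S/N   <
    [0,1] "saw" : PP
    [1,3] (S/N)\PP   >
      [1,2] "park" : ((S/N)\PP)/N
      [2,3] "often" : N
  [3,4] "in" : N

[0,1] PP  lex  "saw"
[1,2] ((S/N)\PP)/N  lex  "park"
[2,3] N  lex  "often"
[1,3] (S/N)\PP  >  k=2
[0,3] S/N  <  k=1
[3,4] N  lex  "in"
[0,4] S  >  k=3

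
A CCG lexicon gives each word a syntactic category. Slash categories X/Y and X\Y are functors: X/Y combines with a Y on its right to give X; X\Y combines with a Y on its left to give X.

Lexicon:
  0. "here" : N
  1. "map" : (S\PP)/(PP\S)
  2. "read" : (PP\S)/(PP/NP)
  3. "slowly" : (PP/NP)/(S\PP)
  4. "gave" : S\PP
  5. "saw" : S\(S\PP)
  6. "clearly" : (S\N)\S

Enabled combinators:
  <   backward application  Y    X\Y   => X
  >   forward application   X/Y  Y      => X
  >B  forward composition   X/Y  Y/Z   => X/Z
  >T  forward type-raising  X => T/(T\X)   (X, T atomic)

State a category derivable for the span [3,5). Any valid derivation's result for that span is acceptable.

[0,7] S   >
  [0,1] S/(S\N)   >T
    [0,1] "here" : N
  [1,7] S\N   <
    [1,6] S   <
      [1,5] S\PP   >
        [1,2] "map" : (S\PP)/(PP\S)
        [2,5] PP\S   >
          [2,3] "read" : (PP\S)/(PP/NP)
          [3,5] PP/NP   >
            [3,4] "slowly" : (PP/NP)/(S\PP)
            [4,5] "gave" : S\PP
      [5,6] "saw" : S\(S\PP)
    [6,7] "clearly" : (S\N)\S

PP/NP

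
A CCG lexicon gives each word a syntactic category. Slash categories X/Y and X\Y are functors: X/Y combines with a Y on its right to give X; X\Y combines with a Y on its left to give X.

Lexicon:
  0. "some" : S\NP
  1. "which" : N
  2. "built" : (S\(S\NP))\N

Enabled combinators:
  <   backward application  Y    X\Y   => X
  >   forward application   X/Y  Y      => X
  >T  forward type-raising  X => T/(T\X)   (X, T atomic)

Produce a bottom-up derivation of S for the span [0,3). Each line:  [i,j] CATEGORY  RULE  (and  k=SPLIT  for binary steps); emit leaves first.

[0,1] S\NP  lex  "some"
[1,2] N  lex  "which"
[2,3] (S\(S\NP))\N  lex  "built"
[1,3] S\(S\NP)  <  k=2
[0,3] S  <  k=1

[0,3] S   <
  [0,1] "some" : S\NP
  [1,3] S\(S\NP)   <
    [1,2] "which" : N
    [2,3] "built" : (S\(S\NP))\N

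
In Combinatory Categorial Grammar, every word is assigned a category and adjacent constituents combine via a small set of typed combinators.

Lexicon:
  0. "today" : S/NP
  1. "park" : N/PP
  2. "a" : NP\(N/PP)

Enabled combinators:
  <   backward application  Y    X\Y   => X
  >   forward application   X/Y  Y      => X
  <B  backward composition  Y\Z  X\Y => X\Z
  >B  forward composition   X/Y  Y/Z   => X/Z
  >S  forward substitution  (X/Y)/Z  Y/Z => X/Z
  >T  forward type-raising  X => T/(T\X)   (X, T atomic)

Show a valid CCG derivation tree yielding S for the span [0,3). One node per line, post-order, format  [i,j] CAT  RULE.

[0,1] S/NP  lex  "today"
[1,2] N/PP  lex  "park"
[2,3] NP\(N/PP)  lex  "a"
[1,3] NP  <  k=2
[0,3] S  >  k=1

[0,3] S   >
  [0,1] "today" : S/NP
  [1,3] NP   <
    [1,2] "park" : N/PP
    [2,3] "a" : NP\(N/PP)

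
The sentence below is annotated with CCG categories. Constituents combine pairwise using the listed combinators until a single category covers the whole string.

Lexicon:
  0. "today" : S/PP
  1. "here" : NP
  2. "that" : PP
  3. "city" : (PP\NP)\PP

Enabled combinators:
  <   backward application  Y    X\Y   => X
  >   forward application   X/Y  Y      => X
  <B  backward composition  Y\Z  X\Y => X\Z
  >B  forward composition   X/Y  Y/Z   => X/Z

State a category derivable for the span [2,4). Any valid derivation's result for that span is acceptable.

[0,4] S   >
  [0,1] "today" : S/PP
  [1,4] PP   <
    [1,2] "here" : NP
    [2,4] PP\NP   <
      [2,3] "that" : PP
      [3,4] "city" : (PP\NP)\PP

PP\NP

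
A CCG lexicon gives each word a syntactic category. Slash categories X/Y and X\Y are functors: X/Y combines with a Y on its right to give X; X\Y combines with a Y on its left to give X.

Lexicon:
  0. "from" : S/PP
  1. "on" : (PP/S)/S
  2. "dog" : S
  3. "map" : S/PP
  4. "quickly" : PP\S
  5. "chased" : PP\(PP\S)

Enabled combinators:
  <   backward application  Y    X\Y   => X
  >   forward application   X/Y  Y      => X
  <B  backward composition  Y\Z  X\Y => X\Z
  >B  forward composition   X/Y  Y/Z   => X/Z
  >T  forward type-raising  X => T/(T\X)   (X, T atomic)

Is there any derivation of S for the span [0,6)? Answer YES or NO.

[0,6] S   >
  [0,4] S/PP   >B
    [0,3] S/S   >B
      [0,1] "from" : S/PP
      [1,3] PP/S   >
        [1,2] "on" : (PP/S)/S
        [2,3] "dog" : S
    [3,4] "map" : S/PP
  [4,6] PP   <
    [4,5] "quickly" : PP\S
    [5,6] "chased" : PP\(PP\S)

YES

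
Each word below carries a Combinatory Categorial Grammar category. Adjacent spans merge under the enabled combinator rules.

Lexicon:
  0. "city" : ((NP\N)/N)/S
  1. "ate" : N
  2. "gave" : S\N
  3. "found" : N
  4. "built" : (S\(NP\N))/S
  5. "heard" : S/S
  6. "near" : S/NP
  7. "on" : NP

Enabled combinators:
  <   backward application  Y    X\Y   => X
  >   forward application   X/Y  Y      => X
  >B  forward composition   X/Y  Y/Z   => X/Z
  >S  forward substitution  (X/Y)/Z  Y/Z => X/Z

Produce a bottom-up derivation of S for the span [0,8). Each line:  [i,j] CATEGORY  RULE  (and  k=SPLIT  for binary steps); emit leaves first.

[0,8] S   <
  [0,4] NP\N   >
    [0,3] (NP\N)/N   >
      [0,1] "city" : ((NP\N)/N)/S
      [1,3] S   <
        [1,2] "ate" : N
        [2,3] "gave" : S\N
    [3,4] "found" : N
  [4,8] S\(NP\N)   >
    [4,5] "built" : (S\(NP\N))/S
    [5,8] S   >
      [5,7] S/NP   >B
        [5,6] "heard" : S/S
        [6,7] "near" : S/NP
      [7,8] "on" : NP

[0,1] ((NP\N)/N)/S  lex  "city"
[1,2] N  lex  "ate"
[2,3] S\N  lex  "gave"
[1,3] S  <  k=2
[0,3] (NP\N)/N  >  k=1
[3,4] N  lex  "found"
[0,4] NP\N  >  k=3
[4,5] (S\(NP\N))/S  lex  "built"
[5,6] S/S  lex  "heard"
[6,7] S/NP  lex  "near"
[5,7] S/NP  >B  k=6
[7,8] NP  lex  "on"
[5,8] S  >  k=7
[4,8] S\(NP\N)  >  k=5
[0,8] S  <  k=4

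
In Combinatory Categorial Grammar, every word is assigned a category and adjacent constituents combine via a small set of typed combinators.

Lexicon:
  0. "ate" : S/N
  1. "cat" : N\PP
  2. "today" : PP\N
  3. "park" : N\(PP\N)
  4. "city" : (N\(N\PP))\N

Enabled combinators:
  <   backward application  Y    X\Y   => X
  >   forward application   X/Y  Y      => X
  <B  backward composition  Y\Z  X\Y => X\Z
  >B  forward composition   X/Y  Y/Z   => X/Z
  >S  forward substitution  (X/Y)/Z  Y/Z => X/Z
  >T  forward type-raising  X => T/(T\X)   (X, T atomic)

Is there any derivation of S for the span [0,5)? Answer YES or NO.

YES

[0,5] S   >
  [0,1] "ate" : S/N
  [1,5] N   <
    [1,2] "cat" : N\PP
    [2,5] N\(N\PP)   <
      [2,4] N   <
        [2,3] "today" : PP\N
        [3,4] "park" : N\(PP\N)
      [4,5] "city" : (N\(N\PP))\N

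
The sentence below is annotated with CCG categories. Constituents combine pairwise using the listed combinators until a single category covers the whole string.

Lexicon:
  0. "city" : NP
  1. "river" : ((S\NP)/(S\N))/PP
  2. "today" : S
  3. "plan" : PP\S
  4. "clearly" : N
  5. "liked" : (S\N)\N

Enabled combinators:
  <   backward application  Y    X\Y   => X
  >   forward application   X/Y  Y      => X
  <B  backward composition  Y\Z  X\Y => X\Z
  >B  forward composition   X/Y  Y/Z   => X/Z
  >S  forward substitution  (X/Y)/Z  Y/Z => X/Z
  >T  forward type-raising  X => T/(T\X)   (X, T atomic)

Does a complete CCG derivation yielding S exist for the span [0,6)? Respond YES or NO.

[0,6] S   <
  [0,1] "city" : NP
  [1,6] S\NP   >
    [1,4] (S\NP)/(S\N)   >
      [1,2] "river" : ((S\NP)/(S\N))/PP
      [2,4] PP   <
        [2,3] "today" : S
        [3,4] "plan" : PP\S
    [4,6] S\N   <
      [4,5] "clearly" : N
      [5,6] "liked" : (S\N)\N

YES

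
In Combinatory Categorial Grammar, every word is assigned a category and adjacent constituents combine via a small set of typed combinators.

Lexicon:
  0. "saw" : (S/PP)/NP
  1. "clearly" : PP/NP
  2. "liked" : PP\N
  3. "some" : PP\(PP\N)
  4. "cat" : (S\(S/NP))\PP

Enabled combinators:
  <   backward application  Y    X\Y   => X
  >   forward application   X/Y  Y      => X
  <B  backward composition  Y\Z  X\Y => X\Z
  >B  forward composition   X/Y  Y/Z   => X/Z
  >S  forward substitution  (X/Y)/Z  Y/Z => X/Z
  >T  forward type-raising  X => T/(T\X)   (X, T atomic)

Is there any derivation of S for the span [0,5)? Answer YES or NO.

[0,5] S   <
  [0,2] S/NP   >S
    [0,1] "saw" : (S/PP)/NP
    [1,2] "clearly" : PP/NP
  [2,5] S\(S/NP)   <
    [2,4] PP   <
      [2,3] "liked" : PP\N
      [3,4] "some" : PP\(PP\N)
    [4,5] "cat" : (S\(S/NP))\PP

YES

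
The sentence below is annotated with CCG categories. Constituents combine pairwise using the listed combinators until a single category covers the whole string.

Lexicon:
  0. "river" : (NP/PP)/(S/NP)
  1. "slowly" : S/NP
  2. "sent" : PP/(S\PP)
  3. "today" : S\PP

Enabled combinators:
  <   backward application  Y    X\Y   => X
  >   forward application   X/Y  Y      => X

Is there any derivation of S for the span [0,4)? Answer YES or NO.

(NP/PP)/(S/NP) S/NP PP/(S\PP) S\PP
CKY chart[0,4] = {NP}; S ∉ chart

NO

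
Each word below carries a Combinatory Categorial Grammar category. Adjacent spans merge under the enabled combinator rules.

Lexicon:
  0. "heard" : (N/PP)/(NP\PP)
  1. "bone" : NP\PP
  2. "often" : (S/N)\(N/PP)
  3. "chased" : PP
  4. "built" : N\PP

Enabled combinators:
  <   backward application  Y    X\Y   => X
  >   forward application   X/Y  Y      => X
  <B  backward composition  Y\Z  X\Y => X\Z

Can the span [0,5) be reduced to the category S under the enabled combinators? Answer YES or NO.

YES

[0,5] S   >
  [0,3] S/N   <
    [0,2] N/PP   >
      [0,1] "heard" : (N/PP)/(NP\PP)
      [1,2] "bone" : NP\PP
    [2,3] "often" : (S/N)\(N/PP)
  [3,5] N   <
    [3,4] "chased" : PP
    [4,5] "built" : N\PP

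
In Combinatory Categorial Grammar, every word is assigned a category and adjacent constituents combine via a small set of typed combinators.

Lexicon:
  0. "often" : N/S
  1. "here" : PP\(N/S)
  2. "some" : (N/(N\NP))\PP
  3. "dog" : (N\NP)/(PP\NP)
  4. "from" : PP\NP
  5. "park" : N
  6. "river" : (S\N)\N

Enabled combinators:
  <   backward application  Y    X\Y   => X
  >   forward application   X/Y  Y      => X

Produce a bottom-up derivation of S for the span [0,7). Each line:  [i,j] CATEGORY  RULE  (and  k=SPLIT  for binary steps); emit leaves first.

[0,1] N/S  lex  "often"
[1,2] PP\(N/S)  lex  "here"
[0,2] PP  <  k=1
[2,3] (N/(N\NP))\PP  lex  "some"
[0,3] N/(N\NP)  <  k=2
[3,4] (N\NP)/(PP\NP)  lex  "dog"
[4,5] PP\NP  lex  "from"
[3,5] N\NP  >  k=4
[0,5] N  >  k=3
[5,6] N  lex  "park"
[6,7] (S\N)\N  lex  "river"
[5,7] S\N  <  k=6
[0,7] S  <  k=5

[0,7] S   <
  [0,5] N   >
    [0,3] N/(N\NP)   <
      [0,2] PP   <
        [0,1] "often" : N/S
        [1,2] "here" : PP\(N/S)
      [2,3] "some" : (N/(N\NP))\PP
    [3,5] N\NP   >
      [3,4] "dog" : (N\NP)/(PP\NP)
      [4,5] "from" : PP\NP
  [5,7] S\N   <
    [5,6] "park" : N
    [6,7] "river" : (S\N)\N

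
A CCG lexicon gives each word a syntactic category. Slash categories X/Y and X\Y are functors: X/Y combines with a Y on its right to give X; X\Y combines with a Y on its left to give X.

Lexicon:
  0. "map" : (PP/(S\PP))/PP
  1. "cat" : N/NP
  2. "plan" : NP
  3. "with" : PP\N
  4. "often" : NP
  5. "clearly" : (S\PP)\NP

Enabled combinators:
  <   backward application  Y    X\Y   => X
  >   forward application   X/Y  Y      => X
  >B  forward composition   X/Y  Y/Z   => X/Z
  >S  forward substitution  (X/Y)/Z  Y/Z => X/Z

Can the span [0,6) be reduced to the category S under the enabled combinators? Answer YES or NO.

(PP/(S\PP))/PP N/NP NP PP\N NP (S\PP)\NP
CKY chart[0,6] = {PP}; S ∉ chart

NO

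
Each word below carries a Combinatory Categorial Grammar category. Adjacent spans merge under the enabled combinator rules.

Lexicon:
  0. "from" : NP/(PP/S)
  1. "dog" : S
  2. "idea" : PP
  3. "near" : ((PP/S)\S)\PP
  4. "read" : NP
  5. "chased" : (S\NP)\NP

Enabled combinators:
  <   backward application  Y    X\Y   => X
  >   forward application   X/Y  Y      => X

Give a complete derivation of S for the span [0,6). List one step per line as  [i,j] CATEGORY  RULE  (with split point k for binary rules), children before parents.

[0,6] S   <
  [0,4] NP   >
    [0,1] "from" : NP/(PP/S)
    [1,4] PP/S   <
      [1,2] "dog" : S
      [2,4] (PP/S)\S   <
        [2,3] "idea" : PP
        [3,4] "near" : ((PP/S)\S)\PP
  [4,6] S\NP   <
    [4,5] "read" : NP
    [5,6] "chased" : (S\NP)\NP

[0,1] NP/(PP/S)  lex  "from"
[1,2] S  lex  "dog"
[2,3] PP  lex  "idea"
[3,4] ((PP/S)\S)\PP  lex  "near"
[2,4] (PP/S)\S  <  k=3
[1,4] PP/S  <  k=2
[0,4] NP  >  k=1
[4,5] NP  lex  "read"
[5,6] (S\NP)\NP  lex  "chased"
[4,6] S\NP  <  k=5
[0,6] S  <  k=4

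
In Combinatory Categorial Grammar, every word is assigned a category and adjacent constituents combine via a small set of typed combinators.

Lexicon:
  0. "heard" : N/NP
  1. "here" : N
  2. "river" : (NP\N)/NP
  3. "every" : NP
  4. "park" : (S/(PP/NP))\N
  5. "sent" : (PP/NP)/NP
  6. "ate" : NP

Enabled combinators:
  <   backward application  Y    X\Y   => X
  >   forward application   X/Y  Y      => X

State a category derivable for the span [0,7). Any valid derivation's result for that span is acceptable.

[0,7] S   >
  [0,5] S/(PP/NP)   <
    [0,4] N   >
      [0,1] "heard" : N/NP
      [1,4] NP   <
        [1,2] "here" : N
        [2,4] NP\N   >
          [2,3] "river" : (NP\N)/NP
          [3,4] "every" : NP
    [4,5] "park" : (S/(PP/NP))\N
  [5,7] PP/NP   >
    [5,6] "sent" : (PP/NP)/NP
    [6,7] "ate" : NP

S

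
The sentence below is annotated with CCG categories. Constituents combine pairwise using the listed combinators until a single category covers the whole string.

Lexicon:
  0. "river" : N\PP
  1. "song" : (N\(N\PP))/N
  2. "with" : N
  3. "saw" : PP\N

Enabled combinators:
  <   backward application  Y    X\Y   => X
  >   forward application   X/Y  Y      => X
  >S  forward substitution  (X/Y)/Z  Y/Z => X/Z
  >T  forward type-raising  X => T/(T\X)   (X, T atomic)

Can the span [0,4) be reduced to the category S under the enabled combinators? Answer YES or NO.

NO

N\PP (N\(N\PP))/N N PP\N
CKY chart[0,4] = {N/(N\PP), NP/(NP\PP), PP, PP/(PP\PP), S/(S\PP)}; S ∉ chart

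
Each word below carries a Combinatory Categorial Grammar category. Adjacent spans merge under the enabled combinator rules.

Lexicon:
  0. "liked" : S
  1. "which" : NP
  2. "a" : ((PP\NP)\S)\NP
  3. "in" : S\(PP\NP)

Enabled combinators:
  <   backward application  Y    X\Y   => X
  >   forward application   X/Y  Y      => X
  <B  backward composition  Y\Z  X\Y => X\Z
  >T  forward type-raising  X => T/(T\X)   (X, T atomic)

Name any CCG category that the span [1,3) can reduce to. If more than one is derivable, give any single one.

[0,4] S   <
  [0,3] PP\NP   <
    [0,1] "liked" : S
    [1,3] (PP\NP)\S   <
      [1,2] "which" : NP
      [2,3] "a" : ((PP\NP)\S)\NP
  [3,4] "in" : S\(PP\NP)

(PP\NP)\S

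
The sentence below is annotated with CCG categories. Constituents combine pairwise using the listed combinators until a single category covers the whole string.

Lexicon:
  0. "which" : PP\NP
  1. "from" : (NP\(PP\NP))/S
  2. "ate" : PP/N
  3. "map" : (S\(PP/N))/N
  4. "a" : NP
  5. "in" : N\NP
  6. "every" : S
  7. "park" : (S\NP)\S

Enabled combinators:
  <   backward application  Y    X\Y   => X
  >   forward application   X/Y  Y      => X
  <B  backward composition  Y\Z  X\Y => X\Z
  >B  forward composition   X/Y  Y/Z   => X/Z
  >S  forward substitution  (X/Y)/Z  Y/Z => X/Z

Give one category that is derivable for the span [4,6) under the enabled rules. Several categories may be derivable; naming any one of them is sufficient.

N

[0,8] S   <
  [0,6] NP   <
    [0,1] "which" : PP\NP
    [1,6] NP\(PP\NP)   >
      [1,2] "from" : (NP\(PP\NP))/S
      [2,6] S   <
        [2,3] "ate" : PP/N
        [3,6] S\(PP/N)   >
          [3,4] "map" : (S\(PP/N))/N
          [4,6] N   <
            [4,5] "a" : NP
            [5,6] "in" : N\NP
  [6,8] S\NP   <
    [6,7] "every" : S
    [7,8] "park" : (S\NP)\S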